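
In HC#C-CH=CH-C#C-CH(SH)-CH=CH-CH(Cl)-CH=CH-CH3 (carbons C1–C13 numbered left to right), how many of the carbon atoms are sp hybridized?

4

C1: sp ✓
C2: sp ✓
C3: sp2
C4: sp2
C5: sp ✓
C6: sp ✓
C7: sp3
C8: sp2
C9: sp2
C10: sp3
C11: sp2
C12: sp2
C13: sp3
C1, C2, C5, C6 → 4 sp carbons.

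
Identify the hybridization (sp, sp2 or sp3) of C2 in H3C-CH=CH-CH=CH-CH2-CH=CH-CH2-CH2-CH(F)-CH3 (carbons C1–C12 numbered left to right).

sp²

C2 is sp2: 3 σ bonds, plus one π bond, 3 electron-density regions.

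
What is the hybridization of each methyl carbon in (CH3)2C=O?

sp^3

Each methyl carbon: 4 σ bonds; 4 regions of electron density → sp3.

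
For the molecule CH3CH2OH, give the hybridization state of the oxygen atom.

sp³

The oxygen atom is sp3: 2 σ bonds and 2 lone pairs, 4 electron-density regions.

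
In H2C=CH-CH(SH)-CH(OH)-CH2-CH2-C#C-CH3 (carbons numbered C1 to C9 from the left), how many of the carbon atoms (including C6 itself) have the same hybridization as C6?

5

C6 is sp3 (only σ bonds).
C1: sp2
C2: sp2
C3: sp3 ✓
C4: sp3 ✓
C5: sp3 ✓
C6: sp3 ✓
C7: sp
C8: sp
C9: sp3 ✓
5 carbons are sp3.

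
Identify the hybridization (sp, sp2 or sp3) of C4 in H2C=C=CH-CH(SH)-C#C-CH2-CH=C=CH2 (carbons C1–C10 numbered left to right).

sp3

C4 has 4 σ bonds: steric number 4 → sp3.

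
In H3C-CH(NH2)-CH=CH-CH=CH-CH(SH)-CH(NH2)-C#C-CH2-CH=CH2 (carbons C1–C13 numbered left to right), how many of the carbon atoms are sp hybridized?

2

C1: sp3
C2: sp3
C3: sp2
C4: sp2
C5: sp2
C6: sp2
C7: sp3
C8: sp3
C9: sp ✓
C10: sp ✓
C11: sp3
C12: sp2
C13: sp2
C9, C10 → 2 sp carbons.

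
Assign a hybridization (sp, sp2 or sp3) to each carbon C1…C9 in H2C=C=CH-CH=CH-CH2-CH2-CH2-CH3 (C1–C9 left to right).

C1 has 3 σ bonds, plus one π bond: steric number 3 → sp2.
C2 — 2 σ bonds, plus two π bonds. Steric number 2, so sp.
C3 (3 σ bonds, plus one π bond) has steric number 3: sp2.
C4: 3 σ bonds, plus one π bond — 3 electron domains, sp2.
C5: 3 σ bonds, plus one π bond; 3 regions of electron density → sp2.
C6 is sp3: 4 σ bonds, 4 electron-density regions.
C7 — 4 σ bonds. Steric number 4, so sp3.
C8 has 4 σ bonds: steric number 4 → sp3.
C9: 4 σ bonds; 4 regions of electron density → sp3.

C1 sp2, C2 sp, C3 sp2, C4 sp2, C5 sp2, C6 sp3, C7 sp3, C8 sp3, C9 sp3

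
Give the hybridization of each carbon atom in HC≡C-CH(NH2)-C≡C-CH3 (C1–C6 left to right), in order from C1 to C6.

C1 — 2 σ bonds, plus two π bonds. Steric number 2, so sp.
C2 has 2 σ bonds, plus two π bonds: steric number 2 → sp.
C3 is sp3: 4 σ bonds, 4 electron-density regions.
C4 is sp: 2 σ bonds, plus two π bonds, 2 electron-density regions.
C5 carries 2 σ bonds, plus two π bonds, giving a steric number of 2, so it is sp.
C6: 4 σ bonds; 4 regions of electron density → sp3.

C1 sp, C2 sp, C3 sp3, C4 sp, C5 sp, C6 sp3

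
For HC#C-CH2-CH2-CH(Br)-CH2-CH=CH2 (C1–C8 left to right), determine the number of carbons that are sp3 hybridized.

C1: sp
C2: sp
C3: sp3 ✓
C4: sp3 ✓
C5: sp3 ✓
C6: sp3 ✓
C7: sp2
C8: sp2
C3, C4, C5, C6 → 4 sp3 carbons.

4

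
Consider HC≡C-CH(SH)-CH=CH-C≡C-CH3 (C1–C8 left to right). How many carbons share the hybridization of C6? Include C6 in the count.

C6 is sp (two π bonds).
C1: sp ✓
C2: sp ✓
C3: sp3
C4: sp2
C5: sp2
C6: sp ✓
C7: sp ✓
C8: sp3
4 carbons are sp.

4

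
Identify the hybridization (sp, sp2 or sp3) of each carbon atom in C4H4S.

Each carbon atom — 3 σ bonds, plus one π bond. Steric number 3, so sp2.

sp^2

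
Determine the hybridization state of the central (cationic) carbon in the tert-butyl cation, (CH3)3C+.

sp^2

Three σ bonds and an empty p orbital; no lone pair → steric number 3 → sp2 and planar.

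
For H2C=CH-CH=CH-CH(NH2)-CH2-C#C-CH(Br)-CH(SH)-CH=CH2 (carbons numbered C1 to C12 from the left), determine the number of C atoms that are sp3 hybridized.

C1: sp2
C2: sp2
C3: sp2
C4: sp2
C5: sp3 ✓
C6: sp3 ✓
C7: sp
C8: sp
C9: sp3 ✓
C10: sp3 ✓
C11: sp2
C12: sp2
C5, C6, C9, C10 → 4 sp3 carbons.

4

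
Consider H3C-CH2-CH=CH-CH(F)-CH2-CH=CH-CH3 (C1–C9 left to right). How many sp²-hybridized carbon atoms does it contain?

4

C1: sp3
C2: sp3
C3: sp2 ✓
C4: sp2 ✓
C5: sp3
C6: sp3
C7: sp2 ✓
C8: sp2 ✓
C9: sp3
C3, C4, C7, C8 → 4 sp2 carbons.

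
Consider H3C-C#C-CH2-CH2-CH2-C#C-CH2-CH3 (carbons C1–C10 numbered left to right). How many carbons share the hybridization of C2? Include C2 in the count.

C2 is sp (two π bonds).
C1: sp3
C2: sp ✓
C3: sp ✓
C4: sp3
C5: sp3
C6: sp3
C7: sp ✓
C8: sp ✓
C9: sp3
C10: sp3
4 carbons are sp.

4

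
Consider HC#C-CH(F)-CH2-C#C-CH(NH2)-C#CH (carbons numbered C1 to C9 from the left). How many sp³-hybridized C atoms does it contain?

C1: sp
C2: sp
C3: sp3 ✓
C4: sp3 ✓
C5: sp
C6: sp
C7: sp3 ✓
C8: sp
C9: sp
C3, C4, C7 → 3 sp3 carbons.

3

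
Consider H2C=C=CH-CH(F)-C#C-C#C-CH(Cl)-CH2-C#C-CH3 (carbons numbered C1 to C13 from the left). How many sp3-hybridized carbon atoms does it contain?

4

C1: sp2
C2: sp
C3: sp2
C4: sp3 ✓
C5: sp
C6: sp
C7: sp
C8: sp
C9: sp3 ✓
C10: sp3 ✓
C11: sp
C12: sp
C13: sp3 ✓
C4, C9, C10, C13 → 4 sp3 carbons.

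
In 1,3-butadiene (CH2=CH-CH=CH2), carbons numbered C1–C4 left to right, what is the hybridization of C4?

sp²

C4: 3 σ bonds, plus one π bond — 3 electron domains, sp2.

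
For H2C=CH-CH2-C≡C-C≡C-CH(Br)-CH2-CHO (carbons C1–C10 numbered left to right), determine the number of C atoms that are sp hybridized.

C1: sp2
C2: sp2
C3: sp3
C4: sp ✓
C5: sp ✓
C6: sp ✓
C7: sp ✓
C8: sp3
C9: sp3
C10: sp2
C4, C5, C6, C7 → 4 sp carbons.

4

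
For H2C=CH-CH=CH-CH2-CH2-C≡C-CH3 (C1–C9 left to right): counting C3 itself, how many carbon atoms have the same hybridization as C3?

C3 is sp2 (one π bond).
C1: sp2 ✓
C2: sp2 ✓
C3: sp2 ✓
C4: sp2 ✓
C5: sp3
C6: sp3
C7: sp
C8: sp
C9: sp3
4 carbons are sp2.

4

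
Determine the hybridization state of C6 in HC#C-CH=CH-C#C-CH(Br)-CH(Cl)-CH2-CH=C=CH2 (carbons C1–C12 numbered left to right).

sp

C6 is sp: 2 σ bonds, plus two π bonds, 2 electron-density regions.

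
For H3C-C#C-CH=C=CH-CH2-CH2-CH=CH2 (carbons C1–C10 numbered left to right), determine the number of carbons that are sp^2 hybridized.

4

C1: sp3
C2: sp
C3: sp
C4: sp2 ✓
C5: sp
C6: sp2 ✓
C7: sp3
C8: sp3
C9: sp2 ✓
C10: sp2 ✓
C4, C6, C9, C10 → 4 sp2 carbons.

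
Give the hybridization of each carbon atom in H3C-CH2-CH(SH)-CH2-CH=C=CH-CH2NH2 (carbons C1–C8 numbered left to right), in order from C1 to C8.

C1 is sp3: 4 σ bonds, 4 electron-density regions.
C2 carries 4 σ bonds, giving a steric number of 4, so it is sp3.
C3 — 4 σ bonds. Steric number 4, so sp3.
C4 is sp3: 4 σ bonds, 4 electron-density regions.
C5 is sp2: 3 σ bonds, plus one π bond, 3 electron-density regions.
C6 (2 σ bonds, plus two π bonds) has steric number 2: sp.
C7 is sp2: 3 σ bonds, plus one π bond, 3 electron-density regions.
C8 (4 σ bonds) has steric number 4: sp3.

C1 sp3, C2 sp3, C3 sp3, C4 sp3, C5 sp2, C6 sp, C7 sp2, C8 sp3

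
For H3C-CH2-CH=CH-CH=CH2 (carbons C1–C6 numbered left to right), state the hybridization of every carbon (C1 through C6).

C1 sp3, C2 sp3, C3 sp2, C4 sp2, C5 sp2, C6 sp2

C1 (4 σ bonds) has steric number 4: sp3.
C2 is sp3: 4 σ bonds, 4 electron-density regions.
C3: 3 σ bonds, plus one π bond — 3 electron domains, sp2.
C4 is sp2: 3 σ bonds, plus one π bond, 3 electron-density regions.
C5 — 3 σ bonds, plus one π bond. Steric number 3, so sp2.
C6 carries 3 σ bonds, plus one π bond, giving a steric number of 3, so it is sp2.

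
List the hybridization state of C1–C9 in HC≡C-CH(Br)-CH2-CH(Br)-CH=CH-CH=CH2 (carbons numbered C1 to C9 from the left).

C1 — 2 σ bonds, plus two π bonds. Steric number 2, so sp.
C2: 2 σ bonds, plus two π bonds; 2 regions of electron density → sp.
C3 is sp3: 4 σ bonds, 4 electron-density regions.
C4: 4 σ bonds; 4 regions of electron density → sp3.
C5 carries 4 σ bonds, giving a steric number of 4, so it is sp3.
C6 has 3 σ bonds, plus one π bond: steric number 3 → sp2.
C7 is sp2: 3 σ bonds, plus one π bond, 3 electron-density regions.
C8: 3 σ bonds, plus one π bond — 3 electron domains, sp2.
C9: 3 σ bonds, plus one π bond — 3 electron domains, sp2.

C1 sp, C2 sp, C3 sp3, C4 sp3, C5 sp3, C6 sp2, C7 sp2, C8 sp2, C9 sp2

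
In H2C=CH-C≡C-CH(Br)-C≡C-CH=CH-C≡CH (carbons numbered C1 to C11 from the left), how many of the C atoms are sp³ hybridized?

C1: sp2
C2: sp2
C3: sp
C4: sp
C5: sp3 ✓
C6: sp
C7: sp
C8: sp2
C9: sp2
C10: sp
C11: sp
C5 → 1 sp3 carbon.

1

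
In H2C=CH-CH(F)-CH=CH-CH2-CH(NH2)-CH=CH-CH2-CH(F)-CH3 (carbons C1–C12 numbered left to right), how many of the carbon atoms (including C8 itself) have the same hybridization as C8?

C8 is sp2 (one π bond).
C1: sp2 ✓
C2: sp2 ✓
C3: sp3
C4: sp2 ✓
C5: sp2 ✓
C6: sp3
C7: sp3
C8: sp2 ✓
C9: sp2 ✓
C10: sp3
C11: sp3
C12: sp3
6 carbons are sp2.

6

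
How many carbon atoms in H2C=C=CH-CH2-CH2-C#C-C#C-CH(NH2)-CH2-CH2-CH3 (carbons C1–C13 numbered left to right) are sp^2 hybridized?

C1: sp2 ✓
C2: sp
C3: sp2 ✓
C4: sp3
C5: sp3
C6: sp
C7: sp
C8: sp
C9: sp
C10: sp3
C11: sp3
C12: sp3
C13: sp3
C1, C3 → 2 sp2 carbons.

2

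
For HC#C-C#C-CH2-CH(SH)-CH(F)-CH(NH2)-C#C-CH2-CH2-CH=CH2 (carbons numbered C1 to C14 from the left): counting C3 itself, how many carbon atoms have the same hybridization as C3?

6

C3 is sp (two π bonds).
C1: sp ✓
C2: sp ✓
C3: sp ✓
C4: sp ✓
C5: sp3
C6: sp3
C7: sp3
C8: sp3
C9: sp ✓
C10: sp ✓
C11: sp3
C12: sp3
C13: sp2
C14: sp2
6 carbons are sp.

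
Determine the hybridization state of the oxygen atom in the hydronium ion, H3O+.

Three σ bonds + one lone pair = steric number 4 → sp3.

sp3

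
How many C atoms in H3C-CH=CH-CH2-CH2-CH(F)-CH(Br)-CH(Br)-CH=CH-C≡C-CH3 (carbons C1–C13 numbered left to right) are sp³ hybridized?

7

C1: sp3 ✓
C2: sp2
C3: sp2
C4: sp3 ✓
C5: sp3 ✓
C6: sp3 ✓
C7: sp3 ✓
C8: sp3 ✓
C9: sp2
C10: sp2
C11: sp
C12: sp
C13: sp3 ✓
C1, C4, C5, C6, C7, C8, C13 → 7 sp3 carbons.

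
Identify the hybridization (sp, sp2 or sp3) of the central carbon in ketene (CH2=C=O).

sp

The central carbon carries 2 σ bonds, plus two π bonds, giving a steric number of 2, so it is sp.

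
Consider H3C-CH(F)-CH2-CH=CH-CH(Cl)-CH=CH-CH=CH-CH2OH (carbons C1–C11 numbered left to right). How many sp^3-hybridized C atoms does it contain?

5

C1: sp3 ✓
C2: sp3 ✓
C3: sp3 ✓
C4: sp2
C5: sp2
C6: sp3 ✓
C7: sp2
C8: sp2
C9: sp2
C10: sp2
C11: sp3 ✓
C1, C2, C3, C6, C11 → 5 sp3 carbons.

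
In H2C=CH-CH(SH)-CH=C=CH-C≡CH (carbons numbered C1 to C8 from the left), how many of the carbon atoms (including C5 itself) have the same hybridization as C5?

C5 is sp (two π bonds).
C1: sp2
C2: sp2
C3: sp3
C4: sp2
C5: sp ✓
C6: sp2
C7: sp ✓
C8: sp ✓
3 carbons are sp.

3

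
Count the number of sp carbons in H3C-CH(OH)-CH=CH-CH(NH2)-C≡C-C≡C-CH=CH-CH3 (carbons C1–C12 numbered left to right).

C1: sp3
C2: sp3
C3: sp2
C4: sp2
C5: sp3
C6: sp ✓
C7: sp ✓
C8: sp ✓
C9: sp ✓
C10: sp2
C11: sp2
C12: sp3
C6, C7, C8, C9 → 4 sp carbons.

4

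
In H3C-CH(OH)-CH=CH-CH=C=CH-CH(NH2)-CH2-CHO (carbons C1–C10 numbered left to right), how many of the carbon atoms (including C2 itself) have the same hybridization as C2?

4

C2 is sp3 (only σ bonds).
C1: sp3 ✓
C2: sp3 ✓
C3: sp2
C4: sp2
C5: sp2
C6: sp
C7: sp2
C8: sp3 ✓
C9: sp3 ✓
C10: sp2
4 carbons are sp3.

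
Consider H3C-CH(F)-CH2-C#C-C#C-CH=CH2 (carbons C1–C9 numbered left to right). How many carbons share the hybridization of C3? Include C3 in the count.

C3 is sp3 (only σ bonds).
C1: sp3 ✓
C2: sp3 ✓
C3: sp3 ✓
C4: sp
C5: sp
C6: sp
C7: sp
C8: sp2
C9: sp2
3 carbons are sp3.

3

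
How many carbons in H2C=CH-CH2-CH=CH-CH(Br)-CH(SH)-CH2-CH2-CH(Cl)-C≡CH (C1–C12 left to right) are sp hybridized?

2

C1: sp2
C2: sp2
C3: sp3
C4: sp2
C5: sp2
C6: sp3
C7: sp3
C8: sp3
C9: sp3
C10: sp3
C11: sp ✓
C12: sp ✓
C11, C12 → 2 sp carbons.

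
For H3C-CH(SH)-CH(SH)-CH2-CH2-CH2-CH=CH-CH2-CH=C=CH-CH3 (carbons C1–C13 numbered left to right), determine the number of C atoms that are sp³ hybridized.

8

C1: sp3 ✓
C2: sp3 ✓
C3: sp3 ✓
C4: sp3 ✓
C5: sp3 ✓
C6: sp3 ✓
C7: sp2
C8: sp2
C9: sp3 ✓
C10: sp2
C11: sp
C12: sp2
C13: sp3 ✓
C1, C2, C3, C4, C5, C6, C9, C13 → 8 sp3 carbons.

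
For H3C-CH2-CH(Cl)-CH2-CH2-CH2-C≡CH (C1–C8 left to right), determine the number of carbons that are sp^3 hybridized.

6

C1: sp3 ✓
C2: sp3 ✓
C3: sp3 ✓
C4: sp3 ✓
C5: sp3 ✓
C6: sp3 ✓
C7: sp
C8: sp
C1, C2, C3, C4, C5, C6 → 6 sp3 carbons.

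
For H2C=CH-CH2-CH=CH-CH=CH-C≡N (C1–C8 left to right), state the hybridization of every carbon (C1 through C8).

C1 — 3 σ bonds, plus one π bond. Steric number 3, so sp2.
C2: 3 σ bonds, plus one π bond; 3 regions of electron density → sp2.
C3 — 4 σ bonds. Steric number 4, so sp3.
C4 has 3 σ bonds, plus one π bond: steric number 3 → sp2.
C5: 3 σ bonds, plus one π bond; 3 regions of electron density → sp2.
C6: 3 σ bonds, plus one π bond; 3 regions of electron density → sp2.
C7 is sp2: 3 σ bonds, plus one π bond, 3 electron-density regions.
C8 carries 2 σ bonds, plus two π bonds, giving a steric number of 2, so it is sp.

C1 sp2, C2 sp2, C3 sp3, C4 sp2, C5 sp2, C6 sp2, C7 sp2, C8 sp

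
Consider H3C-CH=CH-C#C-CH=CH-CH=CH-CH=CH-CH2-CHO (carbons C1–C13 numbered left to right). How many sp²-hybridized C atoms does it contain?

9

C1: sp3
C2: sp2 ✓
C3: sp2 ✓
C4: sp
C5: sp
C6: sp2 ✓
C7: sp2 ✓
C8: sp2 ✓
C9: sp2 ✓
C10: sp2 ✓
C11: sp2 ✓
C12: sp3
C13: sp2 ✓
C2, C3, C6, C7, C8, C9, C10, C11, C13 → 9 sp2 carbons.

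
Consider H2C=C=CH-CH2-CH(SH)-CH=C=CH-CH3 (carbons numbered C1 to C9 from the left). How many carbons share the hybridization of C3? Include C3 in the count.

C3 is sp2 (one π bond).
C1: sp2 ✓
C2: sp
C3: sp2 ✓
C4: sp3
C5: sp3
C6: sp2 ✓
C7: sp
C8: sp2 ✓
C9: sp3
4 carbons are sp2.

4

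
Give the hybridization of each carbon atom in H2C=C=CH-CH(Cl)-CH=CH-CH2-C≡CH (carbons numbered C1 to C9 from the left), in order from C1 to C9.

C1 has 3 σ bonds, plus one π bond: steric number 3 → sp2.
C2 is sp: 2 σ bonds, plus two π bonds, 2 electron-density regions.
C3 has 3 σ bonds, plus one π bond: steric number 3 → sp2.
C4 — 4 σ bonds. Steric number 4, so sp3.
C5 has 3 σ bonds, plus one π bond: steric number 3 → sp2.
C6: 3 σ bonds, plus one π bond — 3 electron domains, sp2.
C7 (4 σ bonds) has steric number 4: sp3.
C8 carries 2 σ bonds, plus two π bonds, giving a steric number of 2, so it is sp.
C9 has 2 σ bonds, plus two π bonds: steric number 2 → sp.

C1 sp2, C2 sp, C3 sp2, C4 sp3, C5 sp2, C6 sp2, C7 sp3, C8 sp, C9 sp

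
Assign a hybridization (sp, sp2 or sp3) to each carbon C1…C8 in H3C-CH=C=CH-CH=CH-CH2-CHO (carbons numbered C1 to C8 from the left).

C1 (4 σ bonds) has steric number 4: sp3.
C2 (3 σ bonds, plus one π bond) has steric number 3: sp2.
C3 — 2 σ bonds, plus two π bonds. Steric number 2, so sp.
C4 (3 σ bonds, plus one π bond) has steric number 3: sp2.
C5 has 3 σ bonds, plus one π bond: steric number 3 → sp2.
C6 is sp2: 3 σ bonds, plus one π bond, 3 electron-density regions.
C7: 4 σ bonds; 4 regions of electron density → sp3.
C8: 3 σ bonds, plus one π bond — 3 electron domains, sp2.

C1 sp3, C2 sp2, C3 sp, C4 sp2, C5 sp2, C6 sp2, C7 sp3, C8 sp2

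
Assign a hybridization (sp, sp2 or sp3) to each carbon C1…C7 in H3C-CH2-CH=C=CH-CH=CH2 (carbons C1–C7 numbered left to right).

C1 sp3, C2 sp3, C3 sp2, C4 sp, C5 sp2, C6 sp2, C7 sp2

C1: 4 σ bonds — 4 electron domains, sp3.
C2 is sp3: 4 σ bonds, 4 electron-density regions.
C3 is sp2: 3 σ bonds, plus one π bond, 3 electron-density regions.
C4 (2 σ bonds, plus two π bonds) has steric number 2: sp.
C5: 3 σ bonds, plus one π bond — 3 electron domains, sp2.
C6: 3 σ bonds, plus one π bond; 3 regions of electron density → sp2.
C7: 3 σ bonds, plus one π bond — 3 electron domains, sp2.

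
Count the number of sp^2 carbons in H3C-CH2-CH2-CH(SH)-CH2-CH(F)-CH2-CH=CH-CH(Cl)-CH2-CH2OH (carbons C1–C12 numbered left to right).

2

C1: sp3
C2: sp3
C3: sp3
C4: sp3
C5: sp3
C6: sp3
C7: sp3
C8: sp2 ✓
C9: sp2 ✓
C10: sp3
C11: sp3
C12: sp3
C8, C9 → 2 sp2 carbons.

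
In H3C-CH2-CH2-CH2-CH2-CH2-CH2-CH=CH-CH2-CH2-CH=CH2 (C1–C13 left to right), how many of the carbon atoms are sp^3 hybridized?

C1: sp3 ✓
C2: sp3 ✓
C3: sp3 ✓
C4: sp3 ✓
C5: sp3 ✓
C6: sp3 ✓
C7: sp3 ✓
C8: sp2
C9: sp2
C10: sp3 ✓
C11: sp3 ✓
C12: sp2
C13: sp2
C1, C2, C3, C4, C5, C6, C7, C10, C11 → 9 sp3 carbons.

9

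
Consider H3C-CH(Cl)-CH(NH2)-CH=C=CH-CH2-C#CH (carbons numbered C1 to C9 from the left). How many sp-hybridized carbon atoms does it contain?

3

C1: sp3
C2: sp3
C3: sp3
C4: sp2
C5: sp ✓
C6: sp2
C7: sp3
C8: sp ✓
C9: sp ✓
C5, C8, C9 → 3 sp carbons.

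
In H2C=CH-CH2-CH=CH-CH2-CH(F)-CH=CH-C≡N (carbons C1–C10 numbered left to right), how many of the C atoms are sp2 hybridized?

6

C1: sp2 ✓
C2: sp2 ✓
C3: sp3
C4: sp2 ✓
C5: sp2 ✓
C6: sp3
C7: sp3
C8: sp2 ✓
C9: sp2 ✓
C10: sp
C1, C2, C4, C5, C8, C9 → 6 sp2 carbons.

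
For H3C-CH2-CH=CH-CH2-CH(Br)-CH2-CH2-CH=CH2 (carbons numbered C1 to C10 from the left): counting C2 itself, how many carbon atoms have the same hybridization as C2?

C2 is sp3 (only σ bonds).
C1: sp3 ✓
C2: sp3 ✓
C3: sp2
C4: sp2
C5: sp3 ✓
C6: sp3 ✓
C7: sp3 ✓
C8: sp3 ✓
C9: sp2
C10: sp2
6 carbons are sp3.

6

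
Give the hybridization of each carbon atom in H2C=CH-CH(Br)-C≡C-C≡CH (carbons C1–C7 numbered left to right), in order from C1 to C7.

C1 sp2, C2 sp2, C3 sp3, C4 sp, C5 sp, C6 sp, C7 sp

C1: 3 σ bonds, plus one π bond — 3 electron domains, sp2.
C2 has 3 σ bonds, plus one π bond: steric number 3 → sp2.
C3: 4 σ bonds; 4 regions of electron density → sp3.
C4 — 2 σ bonds, plus two π bonds. Steric number 2, so sp.
C5 carries 2 σ bonds, plus two π bonds, giving a steric number of 2, so it is sp.
C6 — 2 σ bonds, plus two π bonds. Steric number 2, so sp.
C7: 2 σ bonds, plus two π bonds — 2 electron domains, sp.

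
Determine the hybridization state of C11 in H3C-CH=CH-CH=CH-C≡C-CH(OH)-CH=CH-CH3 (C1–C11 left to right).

C11 is sp3: 4 σ bonds, 4 electron-density regions.

sp³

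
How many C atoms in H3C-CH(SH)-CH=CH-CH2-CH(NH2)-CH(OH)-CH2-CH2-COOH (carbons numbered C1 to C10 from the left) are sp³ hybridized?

7

C1: sp3 ✓
C2: sp3 ✓
C3: sp2
C4: sp2
C5: sp3 ✓
C6: sp3 ✓
C7: sp3 ✓
C8: sp3 ✓
C9: sp3 ✓
C10: sp2
C1, C2, C5, C6, C7, C8, C9 → 7 sp3 carbons.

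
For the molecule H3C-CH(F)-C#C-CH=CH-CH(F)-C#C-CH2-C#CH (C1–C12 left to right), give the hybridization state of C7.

sp3

C7 carries 4 σ bonds, giving a steric number of 4, so it is sp3.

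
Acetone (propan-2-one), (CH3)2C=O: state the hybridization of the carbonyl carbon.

The carbonyl carbon carries 3 σ bonds, plus one π bond, giving a steric number of 3, so it is sp2.

sp^2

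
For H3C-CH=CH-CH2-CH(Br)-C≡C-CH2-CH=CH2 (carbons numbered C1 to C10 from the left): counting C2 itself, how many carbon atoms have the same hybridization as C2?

4

C2 is sp2 (one π bond).
C1: sp3
C2: sp2 ✓
C3: sp2 ✓
C4: sp3
C5: sp3
C6: sp
C7: sp
C8: sp3
C9: sp2 ✓
C10: sp2 ✓
4 carbons are sp2.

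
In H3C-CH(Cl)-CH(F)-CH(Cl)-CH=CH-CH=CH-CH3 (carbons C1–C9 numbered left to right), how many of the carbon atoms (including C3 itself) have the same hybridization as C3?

5

C3 is sp3 (only σ bonds).
C1: sp3 ✓
C2: sp3 ✓
C3: sp3 ✓
C4: sp3 ✓
C5: sp2
C6: sp2
C7: sp2
C8: sp2
C9: sp3 ✓
5 carbons are sp3.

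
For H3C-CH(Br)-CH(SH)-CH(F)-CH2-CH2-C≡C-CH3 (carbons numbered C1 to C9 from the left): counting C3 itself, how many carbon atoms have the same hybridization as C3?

C3 is sp3 (only σ bonds).
C1: sp3 ✓
C2: sp3 ✓
C3: sp3 ✓
C4: sp3 ✓
C5: sp3 ✓
C6: sp3 ✓
C7: sp
C8: sp
C9: sp3 ✓
7 carbons are sp3.

7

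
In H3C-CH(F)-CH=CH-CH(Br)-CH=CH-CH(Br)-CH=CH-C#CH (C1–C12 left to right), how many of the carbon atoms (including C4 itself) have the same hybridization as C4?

C4 is sp2 (one π bond).
C1: sp3
C2: sp3
C3: sp2 ✓
C4: sp2 ✓
C5: sp3
C6: sp2 ✓
C7: sp2 ✓
C8: sp3
C9: sp2 ✓
C10: sp2 ✓
C11: sp
C12: sp
6 carbons are sp2.

6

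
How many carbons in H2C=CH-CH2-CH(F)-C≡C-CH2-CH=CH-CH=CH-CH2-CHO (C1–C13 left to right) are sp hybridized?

2

C1: sp2
C2: sp2
C3: sp3
C4: sp3
C5: sp ✓
C6: sp ✓
C7: sp3
C8: sp2
C9: sp2
C10: sp2
C11: sp2
C12: sp3
C13: sp2
C5, C6 → 2 sp carbons.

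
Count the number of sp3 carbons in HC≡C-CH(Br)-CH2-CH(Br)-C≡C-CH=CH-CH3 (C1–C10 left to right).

4

C1: sp
C2: sp
C3: sp3 ✓
C4: sp3 ✓
C5: sp3 ✓
C6: sp
C7: sp
C8: sp2
C9: sp2
C10: sp3 ✓
C3, C4, C5, C10 → 4 sp3 carbons.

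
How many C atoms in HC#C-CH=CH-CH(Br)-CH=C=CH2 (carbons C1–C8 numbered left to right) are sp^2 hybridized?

4

C1: sp
C2: sp
C3: sp2 ✓
C4: sp2 ✓
C5: sp3
C6: sp2 ✓
C7: sp
C8: sp2 ✓
C3, C4, C6, C8 → 4 sp2 carbons.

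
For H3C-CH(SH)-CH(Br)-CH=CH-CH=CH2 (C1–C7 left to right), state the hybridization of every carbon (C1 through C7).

C1 sp3, C2 sp3, C3 sp3, C4 sp2, C5 sp2, C6 sp2, C7 sp2

C1: 4 σ bonds; 4 regions of electron density → sp3.
C2 (4 σ bonds) has steric number 4: sp3.
C3: 4 σ bonds — 4 electron domains, sp3.
C4 is sp2: 3 σ bonds, plus one π bond, 3 electron-density regions.
C5 is sp2: 3 σ bonds, plus one π bond, 3 electron-density regions.
C6 — 3 σ bonds, plus one π bond. Steric number 3, so sp2.
C7: 3 σ bonds, plus one π bond; 3 regions of electron density → sp2.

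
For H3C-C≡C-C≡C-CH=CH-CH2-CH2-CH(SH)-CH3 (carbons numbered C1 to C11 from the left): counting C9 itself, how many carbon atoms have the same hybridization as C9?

C9 is sp3 (only σ bonds).
C1: sp3 ✓
C2: sp
C3: sp
C4: sp
C5: sp
C6: sp2
C7: sp2
C8: sp3 ✓
C9: sp3 ✓
C10: sp3 ✓
C11: sp3 ✓
5 carbons are sp3.

5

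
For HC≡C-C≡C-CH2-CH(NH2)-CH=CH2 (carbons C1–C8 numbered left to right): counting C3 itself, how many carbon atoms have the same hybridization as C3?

C3 is sp (two π bonds).
C1: sp ✓
C2: sp ✓
C3: sp ✓
C4: sp ✓
C5: sp3
C6: sp3
C7: sp2
C8: sp2
4 carbons are sp.

4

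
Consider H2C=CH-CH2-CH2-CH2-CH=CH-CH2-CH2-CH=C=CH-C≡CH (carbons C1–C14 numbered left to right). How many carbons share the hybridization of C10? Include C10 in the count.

6

C10 is sp2 (one π bond).
C1: sp2 ✓
C2: sp2 ✓
C3: sp3
C4: sp3
C5: sp3
C6: sp2 ✓
C7: sp2 ✓
C8: sp3
C9: sp3
C10: sp2 ✓
C11: sp
C12: sp2 ✓
C13: sp
C14: sp
6 carbons are sp2.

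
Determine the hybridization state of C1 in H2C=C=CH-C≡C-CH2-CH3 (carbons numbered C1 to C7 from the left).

C1 is sp2: 3 σ bonds, plus one π bond, 3 electron-density regions.

sp²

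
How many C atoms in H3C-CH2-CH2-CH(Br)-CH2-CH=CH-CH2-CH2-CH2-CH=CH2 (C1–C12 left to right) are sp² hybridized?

C1: sp3
C2: sp3
C3: sp3
C4: sp3
C5: sp3
C6: sp2 ✓
C7: sp2 ✓
C8: sp3
C9: sp3
C10: sp3
C11: sp2 ✓
C12: sp2 ✓
C6, C7, C11, C12 → 4 sp2 carbons.

4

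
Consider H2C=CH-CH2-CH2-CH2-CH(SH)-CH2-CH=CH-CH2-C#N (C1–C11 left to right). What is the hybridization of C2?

sp2

C2: 3 σ bonds, plus one π bond; 3 regions of electron density → sp2.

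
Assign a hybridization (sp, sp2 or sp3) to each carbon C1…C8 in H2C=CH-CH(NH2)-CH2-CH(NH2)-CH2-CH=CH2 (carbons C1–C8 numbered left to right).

C1 — 3 σ bonds, plus one π bond. Steric number 3, so sp2.
C2 carries 3 σ bonds, plus one π bond, giving a steric number of 3, so it is sp2.
C3 — 4 σ bonds. Steric number 4, so sp3.
C4 has 4 σ bonds: steric number 4 → sp3.
C5 — 4 σ bonds. Steric number 4, so sp3.
C6: 4 σ bonds; 4 regions of electron density → sp3.
C7: 3 σ bonds, plus one π bond — 3 electron domains, sp2.
C8 (3 σ bonds, plus one π bond) has steric number 3: sp2.

C1 sp2, C2 sp2, C3 sp3, C4 sp3, C5 sp3, C6 sp3, C7 sp2, C8 sp2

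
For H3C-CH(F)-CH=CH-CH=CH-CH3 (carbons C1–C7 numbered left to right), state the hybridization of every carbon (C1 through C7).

C1: 4 σ bonds — 4 electron domains, sp3.
C2 (4 σ bonds) has steric number 4: sp3.
C3 is sp2: 3 σ bonds, plus one π bond, 3 electron-density regions.
C4: 3 σ bonds, plus one π bond — 3 electron domains, sp2.
C5 (3 σ bonds, plus one π bond) has steric number 3: sp2.
C6 is sp2: 3 σ bonds, plus one π bond, 3 electron-density regions.
C7 (4 σ bonds) has steric number 4: sp3.

C1 sp3, C2 sp3, C3 sp2, C4 sp2, C5 sp2, C6 sp2, C7 sp3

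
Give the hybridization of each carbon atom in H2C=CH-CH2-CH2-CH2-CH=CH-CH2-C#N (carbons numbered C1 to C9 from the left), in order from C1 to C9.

C1: 3 σ bonds, plus one π bond; 3 regions of electron density → sp2.
C2 — 3 σ bonds, plus one π bond. Steric number 3, so sp2.
C3: 4 σ bonds — 4 electron domains, sp3.
C4 has 4 σ bonds: steric number 4 → sp3.
C5 has 4 σ bonds: steric number 4 → sp3.
C6: 3 σ bonds, plus one π bond; 3 regions of electron density → sp2.
C7 has 3 σ bonds, plus one π bond: steric number 3 → sp2.
C8 has 4 σ bonds: steric number 4 → sp3.
C9: 2 σ bonds, plus two π bonds; 2 regions of electron density → sp.

C1 sp2, C2 sp2, C3 sp3, C4 sp3, C5 sp3, C6 sp2, C7 sp2, C8 sp3, C9 sp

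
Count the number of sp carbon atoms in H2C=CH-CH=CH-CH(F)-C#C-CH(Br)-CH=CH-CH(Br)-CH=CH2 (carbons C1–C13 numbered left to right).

C1: sp2
C2: sp2
C3: sp2
C4: sp2
C5: sp3
C6: sp ✓
C7: sp ✓
C8: sp3
C9: sp2
C10: sp2
C11: sp3
C12: sp2
C13: sp2
C6, C7 → 2 sp carbons.

2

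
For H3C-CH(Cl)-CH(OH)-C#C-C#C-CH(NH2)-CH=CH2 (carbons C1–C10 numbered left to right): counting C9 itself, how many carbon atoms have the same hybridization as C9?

2

C9 is sp2 (one π bond).
C1: sp3
C2: sp3
C3: sp3
C4: sp
C5: sp
C6: sp
C7: sp
C8: sp3
C9: sp2 ✓
C10: sp2 ✓
2 carbons are sp2.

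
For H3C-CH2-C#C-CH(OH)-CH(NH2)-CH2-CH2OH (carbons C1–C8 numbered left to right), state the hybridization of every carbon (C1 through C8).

C1: 4 σ bonds — 4 electron domains, sp3.
C2 is sp3: 4 σ bonds, 4 electron-density regions.
C3 has 2 σ bonds, plus two π bonds: steric number 2 → sp.
C4 (2 σ bonds, plus two π bonds) has steric number 2: sp.
C5 (4 σ bonds) has steric number 4: sp3.
C6 has 4 σ bonds: steric number 4 → sp3.
C7: 4 σ bonds; 4 regions of electron density → sp3.
C8 carries 4 σ bonds, giving a steric number of 4, so it is sp3.

C1 sp3, C2 sp3, C3 sp, C4 sp, C5 sp3, C6 sp3, C7 sp3, C8 sp3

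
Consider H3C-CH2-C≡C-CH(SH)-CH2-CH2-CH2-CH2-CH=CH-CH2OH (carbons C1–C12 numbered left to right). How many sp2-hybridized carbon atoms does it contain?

2

C1: sp3
C2: sp3
C3: sp
C4: sp
C5: sp3
C6: sp3
C7: sp3
C8: sp3
C9: sp3
C10: sp2 ✓
C11: sp2 ✓
C12: sp3
C10, C11 → 2 sp2 carbons.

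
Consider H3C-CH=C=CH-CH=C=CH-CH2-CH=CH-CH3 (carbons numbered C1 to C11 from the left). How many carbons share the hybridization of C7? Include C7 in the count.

6

C7 is sp2 (one π bond).
C1: sp3
C2: sp2 ✓
C3: sp
C4: sp2 ✓
C5: sp2 ✓
C6: sp
C7: sp2 ✓
C8: sp3
C9: sp2 ✓
C10: sp2 ✓
C11: sp3
6 carbons are sp2.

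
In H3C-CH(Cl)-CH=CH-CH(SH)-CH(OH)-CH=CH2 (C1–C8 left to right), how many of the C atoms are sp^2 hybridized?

4

C1: sp3
C2: sp3
C3: sp2 ✓
C4: sp2 ✓
C5: sp3
C6: sp3
C7: sp2 ✓
C8: sp2 ✓
C3, C4, C7, C8 → 4 sp2 carbons.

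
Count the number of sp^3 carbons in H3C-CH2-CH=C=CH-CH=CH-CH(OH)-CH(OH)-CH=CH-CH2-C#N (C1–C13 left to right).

5

C1: sp3 ✓
C2: sp3 ✓
C3: sp2
C4: sp
C5: sp2
C6: sp2
C7: sp2
C8: sp3 ✓
C9: sp3 ✓
C10: sp2
C11: sp2
C12: sp3 ✓
C13: sp
C1, C2, C8, C9, C12 → 5 sp3 carbons.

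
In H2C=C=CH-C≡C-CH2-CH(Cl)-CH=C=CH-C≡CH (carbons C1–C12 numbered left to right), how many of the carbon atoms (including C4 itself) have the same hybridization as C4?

C4 is sp (two π bonds).
C1: sp2
C2: sp ✓
C3: sp2
C4: sp ✓
C5: sp ✓
C6: sp3
C7: sp3
C8: sp2
C9: sp ✓
C10: sp2
C11: sp ✓
C12: sp ✓
6 carbons are sp.

6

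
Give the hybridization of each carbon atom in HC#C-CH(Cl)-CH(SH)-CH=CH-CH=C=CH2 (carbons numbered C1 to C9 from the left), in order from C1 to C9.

C1 (2 σ bonds, plus two π bonds) has steric number 2: sp.
C2 — 2 σ bonds, plus two π bonds. Steric number 2, so sp.
C3: 4 σ bonds — 4 electron domains, sp3.
C4: 4 σ bonds; 4 regions of electron density → sp3.
C5 carries 3 σ bonds, plus one π bond, giving a steric number of 3, so it is sp2.
C6 carries 3 σ bonds, plus one π bond, giving a steric number of 3, so it is sp2.
C7: 3 σ bonds, plus one π bond — 3 electron domains, sp2.
C8 has 2 σ bonds, plus two π bonds: steric number 2 → sp.
C9: 3 σ bonds, plus one π bond; 3 regions of electron density → sp2.

C1 sp, C2 sp, C3 sp3, C4 sp3, C5 sp2, C6 sp2, C7 sp2, C8 sp, C9 sp2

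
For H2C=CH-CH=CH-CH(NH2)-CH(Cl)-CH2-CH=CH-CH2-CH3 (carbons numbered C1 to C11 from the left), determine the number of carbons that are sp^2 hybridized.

C1: sp2 ✓
C2: sp2 ✓
C3: sp2 ✓
C4: sp2 ✓
C5: sp3
C6: sp3
C7: sp3
C8: sp2 ✓
C9: sp2 ✓
C10: sp3
C11: sp3
C1, C2, C3, C4, C8, C9 → 6 sp2 carbons.

6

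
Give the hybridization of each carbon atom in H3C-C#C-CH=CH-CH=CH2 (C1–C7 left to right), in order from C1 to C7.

C1 is sp3: 4 σ bonds, 4 electron-density regions.
C2 (2 σ bonds, plus two π bonds) has steric number 2: sp.
C3 — 2 σ bonds, plus two π bonds. Steric number 2, so sp.
C4: 3 σ bonds, plus one π bond — 3 electron domains, sp2.
C5: 3 σ bonds, plus one π bond; 3 regions of electron density → sp2.
C6 — 3 σ bonds, plus one π bond. Steric number 3, so sp2.
C7: 3 σ bonds, plus one π bond — 3 electron domains, sp2.

C1 sp3, C2 sp, C3 sp, C4 sp2, C5 sp2, C6 sp2, C7 sp2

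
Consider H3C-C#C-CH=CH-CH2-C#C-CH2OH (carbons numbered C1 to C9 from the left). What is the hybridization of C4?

sp^2

C4 carries 3 σ bonds, plus one π bond, giving a steric number of 3, so it is sp2.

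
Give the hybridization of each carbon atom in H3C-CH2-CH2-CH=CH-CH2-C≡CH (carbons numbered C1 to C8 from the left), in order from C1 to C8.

C1 sp3, C2 sp3, C3 sp3, C4 sp2, C5 sp2, C6 sp3, C7 sp, C8 sp

C1: 4 σ bonds — 4 electron domains, sp3.
C2 (4 σ bonds) has steric number 4: sp3.
C3: 4 σ bonds — 4 electron domains, sp3.
C4 has 3 σ bonds, plus one π bond: steric number 3 → sp2.
C5 is sp2: 3 σ bonds, plus one π bond, 3 electron-density regions.
C6 — 4 σ bonds. Steric number 4, so sp3.
C7 — 2 σ bonds, plus two π bonds. Steric number 2, so sp.
C8: 2 σ bonds, plus two π bonds; 2 regions of electron density → sp.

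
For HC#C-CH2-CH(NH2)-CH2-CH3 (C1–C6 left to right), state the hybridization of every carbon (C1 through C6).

C1 sp, C2 sp, C3 sp3, C4 sp3, C5 sp3, C6 sp3

C1 (2 σ bonds, plus two π bonds) has steric number 2: sp.
C2: 2 σ bonds, plus two π bonds; 2 regions of electron density → sp.
C3 (4 σ bonds) has steric number 4: sp3.
C4 carries 4 σ bonds, giving a steric number of 4, so it is sp3.
C5 is sp3: 4 σ bonds, 4 electron-density regions.
C6 is sp3: 4 σ bonds, 4 electron-density regions.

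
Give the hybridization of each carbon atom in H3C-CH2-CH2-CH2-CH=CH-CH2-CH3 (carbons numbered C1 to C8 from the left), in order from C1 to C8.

C1 sp3, C2 sp3, C3 sp3, C4 sp3, C5 sp2, C6 sp2, C7 sp3, C8 sp3

C1 carries 4 σ bonds, giving a steric number of 4, so it is sp3.
C2 (4 σ bonds) has steric number 4: sp3.
C3 has 4 σ bonds: steric number 4 → sp3.
C4 has 4 σ bonds: steric number 4 → sp3.
C5 — 3 σ bonds, plus one π bond. Steric number 3, so sp2.
C6: 3 σ bonds, plus one π bond — 3 electron domains, sp2.
C7: 4 σ bonds; 4 regions of electron density → sp3.
C8 has 4 σ bonds: steric number 4 → sp3.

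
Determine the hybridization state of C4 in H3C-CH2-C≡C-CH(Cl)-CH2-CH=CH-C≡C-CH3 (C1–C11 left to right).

sp

C4 — 2 σ bonds, plus two π bonds. Steric number 2, so sp.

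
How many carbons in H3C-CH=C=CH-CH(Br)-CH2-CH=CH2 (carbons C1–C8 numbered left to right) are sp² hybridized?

C1: sp3
C2: sp2 ✓
C3: sp
C4: sp2 ✓
C5: sp3
C6: sp3
C7: sp2 ✓
C8: sp2 ✓
C2, C4, C7, C8 → 4 sp2 carbons.

4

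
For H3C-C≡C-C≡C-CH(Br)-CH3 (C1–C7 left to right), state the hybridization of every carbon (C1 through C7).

C1 sp3, C2 sp, C3 sp, C4 sp, C5 sp, C6 sp3, C7 sp3

C1 carries 4 σ bonds, giving a steric number of 4, so it is sp3.
C2 (2 σ bonds, plus two π bonds) has steric number 2: sp.
C3 (2 σ bonds, plus two π bonds) has steric number 2: sp.
C4 is sp: 2 σ bonds, plus two π bonds, 2 electron-density regions.
C5 carries 2 σ bonds, plus two π bonds, giving a steric number of 2, so it is sp.
C6 is sp3: 4 σ bonds, 4 electron-density regions.
C7 — 4 σ bonds. Steric number 4, so sp3.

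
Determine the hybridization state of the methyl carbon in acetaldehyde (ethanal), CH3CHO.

sp3

The methyl carbon has 4 σ bonds: steric number 4 → sp3.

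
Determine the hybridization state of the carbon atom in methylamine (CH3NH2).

The carbon atom: 4 σ bonds; 4 regions of electron density → sp3.

sp^3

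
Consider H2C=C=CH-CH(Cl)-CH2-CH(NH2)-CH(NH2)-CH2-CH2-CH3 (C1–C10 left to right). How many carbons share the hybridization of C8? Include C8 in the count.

7

C8 is sp3 (only σ bonds).
C1: sp2
C2: sp
C3: sp2
C4: sp3 ✓
C5: sp3 ✓
C6: sp3 ✓
C7: sp3 ✓
C8: sp3 ✓
C9: sp3 ✓
C10: sp3 ✓
7 carbons are sp3.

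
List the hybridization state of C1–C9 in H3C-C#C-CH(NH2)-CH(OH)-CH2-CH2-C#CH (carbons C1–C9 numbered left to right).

C1 sp3, C2 sp, C3 sp, C4 sp3, C5 sp3, C6 sp3, C7 sp3, C8 sp, C9 sp

C1 is sp3: 4 σ bonds, 4 electron-density regions.
C2 has 2 σ bonds, plus two π bonds: steric number 2 → sp.
C3 carries 2 σ bonds, plus two π bonds, giving a steric number of 2, so it is sp.
C4 is sp3: 4 σ bonds, 4 electron-density regions.
C5 (4 σ bonds) has steric number 4: sp3.
C6 is sp3: 4 σ bonds, 4 electron-density regions.
C7 — 4 σ bonds. Steric number 4, so sp3.
C8: 2 σ bonds, plus two π bonds — 2 electron domains, sp.
C9 is sp: 2 σ bonds, plus two π bonds, 2 electron-density regions.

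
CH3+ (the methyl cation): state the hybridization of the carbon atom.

sp^2

Three σ bonds to H, empty p orbital → sp2, trigonal planar.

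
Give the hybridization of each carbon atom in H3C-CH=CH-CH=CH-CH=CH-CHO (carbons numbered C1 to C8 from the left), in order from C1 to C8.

C1 has 4 σ bonds: steric number 4 → sp3.
C2: 3 σ bonds, plus one π bond — 3 electron domains, sp2.
C3: 3 σ bonds, plus one π bond; 3 regions of electron density → sp2.
C4 has 3 σ bonds, plus one π bond: steric number 3 → sp2.
C5 — 3 σ bonds, plus one π bond. Steric number 3, so sp2.
C6 is sp2: 3 σ bonds, plus one π bond, 3 electron-density regions.
C7 is sp2: 3 σ bonds, plus one π bond, 3 electron-density regions.
C8 has 3 σ bonds, plus one π bond: steric number 3 → sp2.

C1 sp3, C2 sp2, C3 sp2, C4 sp2, C5 sp2, C6 sp2, C7 sp2, C8 sp2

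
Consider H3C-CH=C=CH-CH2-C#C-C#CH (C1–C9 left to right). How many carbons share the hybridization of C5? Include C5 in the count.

C5 is sp3 (only σ bonds).
C1: sp3 ✓
C2: sp2
C3: sp
C4: sp2
C5: sp3 ✓
C6: sp
C7: sp
C8: sp
C9: sp
2 carbons are sp3.

2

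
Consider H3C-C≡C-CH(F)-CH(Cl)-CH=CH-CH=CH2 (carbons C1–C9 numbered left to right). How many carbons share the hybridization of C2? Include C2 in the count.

C2 is sp (two π bonds).
C1: sp3
C2: sp ✓
C3: sp ✓
C4: sp3
C5: sp3
C6: sp2
C7: sp2
C8: sp2
C9: sp2
2 carbons are sp.

2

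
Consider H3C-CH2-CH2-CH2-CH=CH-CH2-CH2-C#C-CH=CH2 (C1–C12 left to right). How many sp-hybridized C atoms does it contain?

C1: sp3
C2: sp3
C3: sp3
C4: sp3
C5: sp2
C6: sp2
C7: sp3
C8: sp3
C9: sp ✓
C10: sp ✓
C11: sp2
C12: sp2
C9, C10 → 2 sp carbons.

2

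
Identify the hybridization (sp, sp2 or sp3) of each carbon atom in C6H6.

sp²

Every ring carbon has three σ bonds and contributes one p electron to the aromatic π system.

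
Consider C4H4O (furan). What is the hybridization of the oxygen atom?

One O lone pair is in the aromatic π system (p orbital), the other is in an sp2 hybrid in the ring plane; O has two σ bonds + one in-plane lone pair → sp2.

sp²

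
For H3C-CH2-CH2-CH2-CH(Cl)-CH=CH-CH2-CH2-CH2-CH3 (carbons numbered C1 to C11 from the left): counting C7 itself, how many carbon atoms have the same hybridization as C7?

C7 is sp2 (one π bond).
C1: sp3
C2: sp3
C3: sp3
C4: sp3
C5: sp3
C6: sp2 ✓
C7: sp2 ✓
C8: sp3
C9: sp3
C10: sp3
C11: sp3
2 carbons are sp2.

2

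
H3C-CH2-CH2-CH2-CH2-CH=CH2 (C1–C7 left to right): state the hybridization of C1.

C1: 4 σ bonds; 4 regions of electron density → sp3.

sp3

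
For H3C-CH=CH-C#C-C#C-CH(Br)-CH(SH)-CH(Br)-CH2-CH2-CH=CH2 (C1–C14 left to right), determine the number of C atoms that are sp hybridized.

4

C1: sp3
C2: sp2
C3: sp2
C4: sp ✓
C5: sp ✓
C6: sp ✓
C7: sp ✓
C8: sp3
C9: sp3
C10: sp3
C11: sp3
C12: sp3
C13: sp2
C14: sp2
C4, C5, C6, C7 → 4 sp carbons.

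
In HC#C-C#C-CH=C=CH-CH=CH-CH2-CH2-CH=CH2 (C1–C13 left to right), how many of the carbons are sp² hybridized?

6

C1: sp
C2: sp
C3: sp
C4: sp
C5: sp2 ✓
C6: sp
C7: sp2 ✓
C8: sp2 ✓
C9: sp2 ✓
C10: sp3
C11: sp3
C12: sp2 ✓
C13: sp2 ✓
C5, C7, C8, C9, C12, C13 → 6 sp2 carbons.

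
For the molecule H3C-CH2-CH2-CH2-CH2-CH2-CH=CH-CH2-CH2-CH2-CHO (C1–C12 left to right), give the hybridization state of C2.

C2 has 4 σ bonds: steric number 4 → sp3.

sp³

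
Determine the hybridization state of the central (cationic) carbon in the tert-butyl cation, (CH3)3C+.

sp²

Three σ bonds and an empty p orbital; no lone pair → steric number 3 → sp2 and planar.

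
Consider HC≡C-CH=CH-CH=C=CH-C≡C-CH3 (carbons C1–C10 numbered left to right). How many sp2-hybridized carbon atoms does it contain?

C1: sp
C2: sp
C3: sp2 ✓
C4: sp2 ✓
C5: sp2 ✓
C6: sp
C7: sp2 ✓
C8: sp
C9: sp
C10: sp3
C3, C4, C5, C7 → 4 sp2 carbons.

4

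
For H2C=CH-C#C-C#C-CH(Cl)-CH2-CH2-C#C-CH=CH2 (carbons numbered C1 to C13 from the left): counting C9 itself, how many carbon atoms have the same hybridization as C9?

C9 is sp3 (only σ bonds).
C1: sp2
C2: sp2
C3: sp
C4: sp
C5: sp
C6: sp
C7: sp3 ✓
C8: sp3 ✓
C9: sp3 ✓
C10: sp
C11: sp
C12: sp2
C13: sp2
3 carbons are sp3.

3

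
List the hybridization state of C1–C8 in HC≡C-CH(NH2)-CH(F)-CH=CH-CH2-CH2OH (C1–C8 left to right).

C1 sp, C2 sp, C3 sp3, C4 sp3, C5 sp2, C6 sp2, C7 sp3, C8 sp3

C1 carries 2 σ bonds, plus two π bonds, giving a steric number of 2, so it is sp.
C2: 2 σ bonds, plus two π bonds — 2 electron domains, sp.
C3 carries 4 σ bonds, giving a steric number of 4, so it is sp3.
C4 is sp3: 4 σ bonds, 4 electron-density regions.
C5 carries 3 σ bonds, plus one π bond, giving a steric number of 3, so it is sp2.
C6 carries 3 σ bonds, plus one π bond, giving a steric number of 3, so it is sp2.
C7 (4 σ bonds) has steric number 4: sp3.
C8 carries 4 σ bonds, giving a steric number of 4, so it is sp3.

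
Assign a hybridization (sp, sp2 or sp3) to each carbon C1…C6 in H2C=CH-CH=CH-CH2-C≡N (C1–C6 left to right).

C1 sp2, C2 sp2, C3 sp2, C4 sp2, C5 sp3, C6 sp

C1: 3 σ bonds, plus one π bond — 3 electron domains, sp2.
C2 carries 3 σ bonds, plus one π bond, giving a steric number of 3, so it is sp2.
C3 carries 3 σ bonds, plus one π bond, giving a steric number of 3, so it is sp2.
C4: 3 σ bonds, plus one π bond — 3 electron domains, sp2.
C5 is sp3: 4 σ bonds, 4 electron-density regions.
C6 carries 2 σ bonds, plus two π bonds, giving a steric number of 2, so it is sp.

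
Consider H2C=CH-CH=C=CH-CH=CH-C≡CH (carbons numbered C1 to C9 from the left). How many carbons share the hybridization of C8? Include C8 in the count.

3

C8 is sp (two π bonds).
C1: sp2
C2: sp2
C3: sp2
C4: sp ✓
C5: sp2
C6: sp2
C7: sp2
C8: sp ✓
C9: sp ✓
3 carbons are sp.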